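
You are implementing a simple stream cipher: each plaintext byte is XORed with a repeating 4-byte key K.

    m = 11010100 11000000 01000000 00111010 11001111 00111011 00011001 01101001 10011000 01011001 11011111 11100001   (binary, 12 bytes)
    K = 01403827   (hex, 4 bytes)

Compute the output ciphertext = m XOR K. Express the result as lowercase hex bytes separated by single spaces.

d5 80 78 1d ce 7b 21 4e 99 19 e7 c6

The 4-byte key repeats, so the effective keystream is 01 40 38 27 01 40 38 27 01 40 38 27.
byte 0: 11010100 XOR 00000001 = 11010101
byte 1: 11000000 XOR 01000000 = 10000000
byte 2: 01000000 XOR 00111000 = 01111000
byte 3: 00111010 XOR 00100111 = 00011101
byte 4: 11001111 XOR 00000001 = 11001110
byte 5: 00111011 XOR 01000000 = 01111011
byte 6: 00011001 XOR 00111000 = 00100001
byte 7: 01101001 XOR 00100111 = 01001110
byte 8: 10011000 XOR 00000001 = 10011001
byte 9: 01011001 XOR 01000000 = 00011001
byte 10: 11011111 XOR 00111000 = 11100111
byte 11: 11100001 XOR 00100111 = 11000110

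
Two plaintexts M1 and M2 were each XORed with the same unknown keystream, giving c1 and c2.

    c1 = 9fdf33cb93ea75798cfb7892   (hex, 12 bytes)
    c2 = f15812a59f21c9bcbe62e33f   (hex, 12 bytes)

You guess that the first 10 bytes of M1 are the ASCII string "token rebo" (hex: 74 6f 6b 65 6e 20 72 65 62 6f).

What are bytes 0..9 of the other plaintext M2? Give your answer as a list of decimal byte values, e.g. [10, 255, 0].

First, c1 ⊕ c2 = (M1 ⊕ K) ⊕ (M2 ⊕ K) = M1 ⊕ M2, so the key drops out. Then M2 = (M1 ⊕ M2) ⊕ M1 over the first 10 bytes.
byte 0: (9f xor f1) xor 74 = 6e xor 74 = 1a
byte 1: (df xor 58) xor 6f = 87 xor 6f = e8
byte 2: (33 xor 12) xor 6b = 21 xor 6b = 4a
byte 3: (cb xor a5) xor 65 = 6e xor 65 = 0b
byte 4: (93 xor 9f) xor 6e = 0c xor 6e = 62
byte 5: (ea xor 21) xor 20 = cb xor 20 = eb
byte 6: (75 xor c9) xor 72 = bc xor 72 = ce
byte 7: (79 xor bc) xor 65 = c5 xor 65 = a0
byte 8: (8c xor be) xor 62 = 32 xor 62 = 50
byte 9: (fb xor 62) xor 6f = 99 xor 6f = f6

[26, 232, 74, 11, 98, 235, 206, 160, 80, 246]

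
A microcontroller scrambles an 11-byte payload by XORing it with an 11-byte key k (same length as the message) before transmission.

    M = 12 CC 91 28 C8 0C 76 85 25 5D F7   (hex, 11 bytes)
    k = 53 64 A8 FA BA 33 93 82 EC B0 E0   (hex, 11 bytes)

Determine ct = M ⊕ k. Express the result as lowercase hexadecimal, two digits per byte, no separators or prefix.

12 ⊕ 53 = 41
cc ⊕ 64 = a8
91 ⊕ a8 = 39
28 ⊕ fa = d2
c8 ⊕ ba = 72
0c ⊕ 33 = 3f
76 ⊕ 93 = e5
85 ⊕ 82 = 07
25 ⊕ ec = c9
5d ⊕ b0 = ed
f7 ⊕ e0 = 17

41a839d2723fe507c9ed17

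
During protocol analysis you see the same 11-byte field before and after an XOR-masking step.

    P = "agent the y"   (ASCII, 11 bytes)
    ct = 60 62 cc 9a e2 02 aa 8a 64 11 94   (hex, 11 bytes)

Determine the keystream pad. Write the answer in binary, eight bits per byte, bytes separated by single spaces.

Since ct = P ⊕ pad, XORing both sides with P gives pad = P ⊕ ct.
01100001 xor 01100000 = 00000001
01100111 xor 01100010 = 00000101
01100101 xor 11001100 = 10101001
01101110 xor 10011010 = 11110100
01110100 xor 11100010 = 10010110
00100000 xor 00000010 = 00100010
01110100 xor 10101010 = 11011110
01101000 xor 10001010 = 11100010
01100101 xor 01100100 = 00000001
00100000 xor 00010001 = 00110001
01111001 xor 10010100 = 11101101

00000001 00000101 10101001 11110100 10010110 00100010 11011110 11100010 00000001 00110001 11101101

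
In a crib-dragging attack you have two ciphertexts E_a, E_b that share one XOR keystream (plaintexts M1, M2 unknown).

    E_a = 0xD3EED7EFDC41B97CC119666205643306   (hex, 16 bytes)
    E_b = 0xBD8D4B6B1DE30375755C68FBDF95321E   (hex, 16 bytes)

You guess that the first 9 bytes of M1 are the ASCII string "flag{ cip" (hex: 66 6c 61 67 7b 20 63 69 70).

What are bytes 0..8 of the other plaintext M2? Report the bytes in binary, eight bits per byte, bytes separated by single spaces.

First, E_a ⊕ E_b = (M1 ⊕ K) ⊕ (M2 ⊕ K) = M1 ⊕ M2, so the key drops out. Then M2 = (M1 ⊕ M2) ⊕ M1 over the first 9 bytes.
byte 0: (d3 xor bd) xor 66 = 6e xor 66 = 08
byte 1: (ee xor 8d) xor 6c = 63 xor 6c = 0f
byte 2: (d7 xor 4b) xor 61 = 9c xor 61 = fd
byte 3: (ef xor 6b) xor 67 = 84 xor 67 = e3
byte 4: (dc xor 1d) xor 7b = c1 xor 7b = ba
byte 5: (41 xor e3) xor 20 = a2 xor 20 = 82
byte 6: (b9 xor 03) xor 63 = ba xor 63 = d9
byte 7: (7c xor 75) xor 69 = 09 xor 69 = 60
byte 8: (c1 xor 75) xor 70 = b4 xor 70 = c4

00001000 00001111 11111101 11100011 10111010 10000010 11011001 01100000 11000100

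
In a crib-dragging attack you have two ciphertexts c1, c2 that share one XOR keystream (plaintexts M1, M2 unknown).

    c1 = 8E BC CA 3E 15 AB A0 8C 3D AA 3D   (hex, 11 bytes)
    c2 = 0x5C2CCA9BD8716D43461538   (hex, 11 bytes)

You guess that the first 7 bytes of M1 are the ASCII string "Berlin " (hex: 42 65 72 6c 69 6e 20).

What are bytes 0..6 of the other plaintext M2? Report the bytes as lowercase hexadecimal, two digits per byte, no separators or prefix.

90f572c9a4b4ed

First, c1 ⊕ c2 = (M1 ⊕ K) ⊕ (M2 ⊕ K) = M1 ⊕ M2, so the key drops out. Then M2 = (M1 ⊕ M2) ⊕ M1 over the first 7 bytes.
byte 0: (8e XOR 5c) XOR 42 = d2 XOR 42 = 90
byte 1: (bc XOR 2c) XOR 65 = 90 XOR 65 = f5
byte 2: (ca XOR ca) XOR 72 = 00 XOR 72 = 72
byte 3: (3e XOR 9b) XOR 6c = a5 XOR 6c = c9
byte 4: (15 XOR d8) XOR 69 = cd XOR 69 = a4
byte 5: (ab XOR 71) XOR 6e = da XOR 6e = b4
byte 6: (a0 XOR 6d) XOR 20 = cd XOR 20 = ed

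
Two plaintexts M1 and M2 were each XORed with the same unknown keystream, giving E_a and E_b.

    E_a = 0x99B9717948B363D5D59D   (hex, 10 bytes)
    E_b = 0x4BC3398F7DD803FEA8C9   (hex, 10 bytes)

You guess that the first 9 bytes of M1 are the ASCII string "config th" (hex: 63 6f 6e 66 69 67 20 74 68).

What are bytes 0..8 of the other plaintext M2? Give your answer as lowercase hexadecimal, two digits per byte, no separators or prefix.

b11526905c0c405f15

First, E_a ⊕ E_b = (M1 ⊕ K) ⊕ (M2 ⊕ K) = M1 ⊕ M2, so the key drops out. Then M2 = (M1 ⊕ M2) ⊕ M1 over the first 9 bytes.
byte 0: (99 ⊕ 4b) ⊕ 63 = d2 ⊕ 63 = b1
byte 1: (b9 ⊕ c3) ⊕ 6f = 7a ⊕ 6f = 15
byte 2: (71 ⊕ 39) ⊕ 6e = 48 ⊕ 6e = 26
byte 3: (79 ⊕ 8f) ⊕ 66 = f6 ⊕ 66 = 90
byte 4: (48 ⊕ 7d) ⊕ 69 = 35 ⊕ 69 = 5c
byte 5: (b3 ⊕ d8) ⊕ 67 = 6b ⊕ 67 = 0c
byte 6: (63 ⊕ 03) ⊕ 20 = 60 ⊕ 20 = 40
byte 7: (d5 ⊕ fe) ⊕ 74 = 2b ⊕ 74 = 5f
byte 8: (d5 ⊕ a8) ⊕ 68 = 7d ⊕ 68 = 15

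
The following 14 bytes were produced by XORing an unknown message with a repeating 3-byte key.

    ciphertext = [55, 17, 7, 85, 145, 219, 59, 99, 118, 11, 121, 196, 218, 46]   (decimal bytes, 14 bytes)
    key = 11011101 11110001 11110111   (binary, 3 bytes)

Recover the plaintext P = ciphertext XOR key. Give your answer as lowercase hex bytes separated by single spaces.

The 3-byte key repeats, so the effective keystream is dd f1 f7 dd f1 f7 dd f1 f7 dd f1 f7 dd f1.
byte 0: 37 xor dd = ea
byte 1: 11 xor f1 = e0
byte 2: 07 xor f7 = f0
byte 3: 55 xor dd = 88
byte 4: 91 xor f1 = 60
byte 5: db xor f7 = 2c
byte 6: 3b xor dd = e6
byte 7: 63 xor f1 = 92
byte 8: 76 xor f7 = 81
byte 9: 0b xor dd = d6
byte 10: 79 xor f1 = 88
byte 11: c4 xor f7 = 33
byte 12: da xor dd = 07
byte 13: 2e xor f1 = df

ea e0 f0 88 60 2c e6 92 81 d6 88 33 07 df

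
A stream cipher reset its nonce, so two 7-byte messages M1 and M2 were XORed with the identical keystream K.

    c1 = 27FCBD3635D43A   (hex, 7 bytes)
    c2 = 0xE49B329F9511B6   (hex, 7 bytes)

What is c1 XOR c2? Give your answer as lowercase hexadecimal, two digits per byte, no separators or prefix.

c1 ⊕ c2 = (M1 ⊕ K) ⊕ (M2 ⊕ K) = M1 ⊕ M2 — the shared key cancels under XOR.
27 ⊕ e4 = c3
fc ⊕ 9b = 67
bd ⊕ 32 = 8f
36 ⊕ 9f = a9
35 ⊕ 95 = a0
d4 ⊕ 11 = c5
3a ⊕ b6 = 8c

c3678fa9a0c58c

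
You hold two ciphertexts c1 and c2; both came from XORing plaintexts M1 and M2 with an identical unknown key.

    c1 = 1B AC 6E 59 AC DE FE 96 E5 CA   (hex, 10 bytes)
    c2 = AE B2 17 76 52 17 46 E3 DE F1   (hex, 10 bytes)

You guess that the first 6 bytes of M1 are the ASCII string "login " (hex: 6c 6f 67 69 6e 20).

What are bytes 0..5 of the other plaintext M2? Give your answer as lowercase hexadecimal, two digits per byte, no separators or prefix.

First, c1 ⊕ c2 = (M1 ⊕ K) ⊕ (M2 ⊕ K) = M1 ⊕ M2, so the key drops out. Then M2 = (M1 ⊕ M2) ⊕ M1 over the first 6 bytes.
byte 0: (1b XOR ae) XOR 6c = b5 XOR 6c = d9
byte 1: (ac XOR b2) XOR 6f = 1e XOR 6f = 71
byte 2: (6e XOR 17) XOR 67 = 79 XOR 67 = 1e
byte 3: (59 XOR 76) XOR 69 = 2f XOR 69 = 46
byte 4: (ac XOR 52) XOR 6e = fe XOR 6e = 90
byte 5: (de XOR 17) XOR 20 = c9 XOR 20 = e9

d9711e4690e9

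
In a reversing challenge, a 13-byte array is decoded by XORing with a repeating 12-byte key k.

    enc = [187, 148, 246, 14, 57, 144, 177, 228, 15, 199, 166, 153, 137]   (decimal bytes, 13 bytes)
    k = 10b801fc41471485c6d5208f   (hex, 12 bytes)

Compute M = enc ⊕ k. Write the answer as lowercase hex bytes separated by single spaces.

ab 2c f7 f2 78 d7 a5 61 c9 12 86 16 99

The 12-byte key repeats, so the effective keystream is 10 b8 01 fc 41 47 14 85 c6 d5 20 8f 10.
byte 0: 187 xor  16 = 171
byte 1: 148 xor 184 =  44
byte 2: 246 xor   1 = 247
byte 3:  14 xor 252 = 242
byte 4:  57 xor  65 = 120
byte 5: 144 xor  71 = 215
byte 6: 177 xor  20 = 165
byte 7: 228 xor 133 =  97
byte 8:  15 xor 198 = 201
byte 9: 199 xor 213 =  18
byte 10: 166 xor  32 = 134
byte 11: 153 xor 143 =  22
byte 12: 137 xor  16 = 153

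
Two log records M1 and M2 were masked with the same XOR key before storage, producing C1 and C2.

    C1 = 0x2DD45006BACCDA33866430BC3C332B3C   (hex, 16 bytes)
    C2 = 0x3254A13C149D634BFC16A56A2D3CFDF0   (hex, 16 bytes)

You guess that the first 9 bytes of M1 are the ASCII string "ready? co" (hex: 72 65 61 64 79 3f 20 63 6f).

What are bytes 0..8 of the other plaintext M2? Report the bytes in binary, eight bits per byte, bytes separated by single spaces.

First, C1 ⊕ C2 = (M1 ⊕ K) ⊕ (M2 ⊕ K) = M1 ⊕ M2, so the key drops out. Then M2 = (M1 ⊕ M2) ⊕ M1 over the first 9 bytes.
byte 0: (2d ^ 32) ^ 72 = 1f ^ 72 = 6d
byte 1: (d4 ^ 54) ^ 65 = 80 ^ 65 = e5
byte 2: (50 ^ a1) ^ 61 = f1 ^ 61 = 90
byte 3: (06 ^ 3c) ^ 64 = 3a ^ 64 = 5e
byte 4: (ba ^ 14) ^ 79 = ae ^ 79 = d7
byte 5: (cc ^ 9d) ^ 3f = 51 ^ 3f = 6e
byte 6: (da ^ 63) ^ 20 = b9 ^ 20 = 99
byte 7: (33 ^ 4b) ^ 63 = 78 ^ 63 = 1b
byte 8: (86 ^ fc) ^ 6f = 7a ^ 6f = 15

01101101 11100101 10010000 01011110 11010111 01101110 10011001 00011011 00010101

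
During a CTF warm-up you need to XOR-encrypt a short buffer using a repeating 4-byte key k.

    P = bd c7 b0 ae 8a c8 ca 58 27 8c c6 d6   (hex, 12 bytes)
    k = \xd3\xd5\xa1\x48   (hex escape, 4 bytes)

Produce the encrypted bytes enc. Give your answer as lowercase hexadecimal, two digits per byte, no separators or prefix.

6e1211e6591d6b10f459679e

The 4-byte key repeats, so the effective keystream is d3 d5 a1 48 d3 d5 a1 48 d3 d5 a1 48.
byte 0: bd XOR d3 = 6e
byte 1: c7 XOR d5 = 12
byte 2: b0 XOR a1 = 11
byte 3: ae XOR 48 = e6
byte 4: 8a XOR d3 = 59
byte 5: c8 XOR d5 = 1d
byte 6: ca XOR a1 = 6b
byte 7: 58 XOR 48 = 10
byte 8: 27 XOR d3 = f4
byte 9: 8c XOR d5 = 59
byte 10: c6 XOR a1 = 67
byte 11: d6 XOR 48 = 9e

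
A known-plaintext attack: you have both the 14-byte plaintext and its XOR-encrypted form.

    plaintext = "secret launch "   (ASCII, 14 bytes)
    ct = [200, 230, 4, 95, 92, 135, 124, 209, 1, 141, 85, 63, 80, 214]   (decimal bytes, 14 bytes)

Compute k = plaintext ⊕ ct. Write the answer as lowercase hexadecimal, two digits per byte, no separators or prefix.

bb83672d39f35cbd60f83b5c38f6

Since ct = plaintext ⊕ k, XORing both sides with plaintext gives k = plaintext ⊕ ct.
73 ⊕ c8 = bb
65 ⊕ e6 = 83
63 ⊕ 04 = 67
72 ⊕ 5f = 2d
65 ⊕ 5c = 39
74 ⊕ 87 = f3
20 ⊕ 7c = 5c
6c ⊕ d1 = bd
61 ⊕ 01 = 60
75 ⊕ 8d = f8
6e ⊕ 55 = 3b
63 ⊕ 3f = 5c
68 ⊕ 50 = 38
20 ⊕ d6 = f6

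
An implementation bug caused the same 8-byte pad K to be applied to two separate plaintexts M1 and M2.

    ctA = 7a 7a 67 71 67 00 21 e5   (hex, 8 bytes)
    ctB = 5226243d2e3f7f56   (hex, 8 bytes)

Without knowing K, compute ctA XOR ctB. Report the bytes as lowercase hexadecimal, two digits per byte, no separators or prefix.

285c434c493f5eb3

ctA ⊕ ctB = (M1 ⊕ K) ⊕ (M2 ⊕ K) = M1 ⊕ M2 — the shared key cancels under XOR.
7a xor 52 = 28
7a xor 26 = 5c
67 xor 24 = 43
71 xor 3d = 4c
67 xor 2e = 49
00 xor 3f = 3f
21 xor 7f = 5e
e5 xor 56 = b3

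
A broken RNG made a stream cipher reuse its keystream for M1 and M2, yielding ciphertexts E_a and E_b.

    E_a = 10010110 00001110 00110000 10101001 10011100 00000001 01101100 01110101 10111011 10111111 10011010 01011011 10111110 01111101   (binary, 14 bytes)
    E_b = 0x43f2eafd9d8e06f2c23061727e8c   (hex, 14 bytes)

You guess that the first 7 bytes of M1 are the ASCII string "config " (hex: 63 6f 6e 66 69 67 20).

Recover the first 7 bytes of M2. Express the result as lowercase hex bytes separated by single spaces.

b6 93 b4 32 68 e8 4a

First, E_a ⊕ E_b = (M1 ⊕ K) ⊕ (M2 ⊕ K) = M1 ⊕ M2, so the key drops out. Then M2 = (M1 ⊕ M2) ⊕ M1 over the first 7 bytes.
byte 0: (96 ^ 43) ^ 63 = d5 ^ 63 = b6
byte 1: (0e ^ f2) ^ 6f = fc ^ 6f = 93
byte 2: (30 ^ ea) ^ 6e = da ^ 6e = b4
byte 3: (a9 ^ fd) ^ 66 = 54 ^ 66 = 32
byte 4: (9c ^ 9d) ^ 69 = 01 ^ 69 = 68
byte 5: (01 ^ 8e) ^ 67 = 8f ^ 67 = e8
byte 6: (6c ^ 06) ^ 20 = 6a ^ 20 = 4a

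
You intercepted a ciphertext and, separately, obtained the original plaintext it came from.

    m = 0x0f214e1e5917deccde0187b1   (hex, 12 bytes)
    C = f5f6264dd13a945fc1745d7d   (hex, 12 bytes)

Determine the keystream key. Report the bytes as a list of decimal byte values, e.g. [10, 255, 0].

Since C = m ⊕ key, XORing both sides with m gives key = m ⊕ C.
00001111 ^ 11110101 = 11111010
00100001 ^ 11110110 = 11010111
01001110 ^ 00100110 = 01101000
00011110 ^ 01001101 = 01010011
01011001 ^ 11010001 = 10001000
00010111 ^ 00111010 = 00101101
11011110 ^ 10010100 = 01001010
11001100 ^ 01011111 = 10010011
11011110 ^ 11000001 = 00011111
00000001 ^ 01110100 = 01110101
10000111 ^ 01011101 = 11011010
10110001 ^ 01111101 = 11001100

[250, 215, 104, 83, 136, 45, 74, 147, 31, 117, 218, 204]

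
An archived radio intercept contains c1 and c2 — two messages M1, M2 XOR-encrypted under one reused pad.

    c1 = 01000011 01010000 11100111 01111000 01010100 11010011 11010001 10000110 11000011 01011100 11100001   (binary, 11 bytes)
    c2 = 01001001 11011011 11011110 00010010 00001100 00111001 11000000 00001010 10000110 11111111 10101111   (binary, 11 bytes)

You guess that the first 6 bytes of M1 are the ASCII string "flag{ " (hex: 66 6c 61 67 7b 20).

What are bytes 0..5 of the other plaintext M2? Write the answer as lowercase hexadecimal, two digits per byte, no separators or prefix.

6ce7580d23ca

First, c1 ⊕ c2 = (M1 ⊕ K) ⊕ (M2 ⊕ K) = M1 ⊕ M2, so the key drops out. Then M2 = (M1 ⊕ M2) ⊕ M1 over the first 6 bytes.
byte 0: (43 xor 49) xor 66 = 0a xor 66 = 6c
byte 1: (50 xor db) xor 6c = 8b xor 6c = e7
byte 2: (e7 xor de) xor 61 = 39 xor 61 = 58
byte 3: (78 xor 12) xor 67 = 6a xor 67 = 0d
byte 4: (54 xor 0c) xor 7b = 58 xor 7b = 23
byte 5: (d3 xor 39) xor 20 = ea xor 20 = ca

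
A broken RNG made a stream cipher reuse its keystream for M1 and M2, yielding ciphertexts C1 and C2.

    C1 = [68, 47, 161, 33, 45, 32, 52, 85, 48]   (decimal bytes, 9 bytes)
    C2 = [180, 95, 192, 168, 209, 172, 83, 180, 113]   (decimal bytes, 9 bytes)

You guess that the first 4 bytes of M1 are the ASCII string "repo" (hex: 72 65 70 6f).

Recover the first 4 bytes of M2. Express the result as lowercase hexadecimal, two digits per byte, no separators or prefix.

First, C1 ⊕ C2 = (M1 ⊕ K) ⊕ (M2 ⊕ K) = M1 ⊕ M2, so the key drops out. Then M2 = (M1 ⊕ M2) ⊕ M1 over the first 4 bytes.
byte 0: (44 ^ b4) ^ 72 = f0 ^ 72 = 82
byte 1: (2f ^ 5f) ^ 65 = 70 ^ 65 = 15
byte 2: (a1 ^ c0) ^ 70 = 61 ^ 70 = 11
byte 3: (21 ^ a8) ^ 6f = 89 ^ 6f = e6

821511e6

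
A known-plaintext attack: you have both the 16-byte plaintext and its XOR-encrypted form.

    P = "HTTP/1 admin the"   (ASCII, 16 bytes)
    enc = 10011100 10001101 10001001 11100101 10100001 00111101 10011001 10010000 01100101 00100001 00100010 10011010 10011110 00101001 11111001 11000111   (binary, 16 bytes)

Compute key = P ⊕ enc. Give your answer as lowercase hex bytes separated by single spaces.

d4 d9 dd b5 8e 0c b9 f1 01 4c 4b f4 be 5d 91 a2

Since enc = P ⊕ key, XORing both sides with P gives key = P ⊕ enc.
 72 xor 156 = 212
 84 xor 141 = 217
 84 xor 137 = 221
 80 xor 229 = 181
 47 xor 161 = 142
 49 xor  61 =  12
 32 xor 153 = 185
 97 xor 144 = 241
100 xor 101 =   1
109 xor  33 =  76
105 xor  34 =  75
110 xor 154 = 244
 32 xor 158 = 190
116 xor  41 =  93
104 xor 249 = 145
101 xor 199 = 162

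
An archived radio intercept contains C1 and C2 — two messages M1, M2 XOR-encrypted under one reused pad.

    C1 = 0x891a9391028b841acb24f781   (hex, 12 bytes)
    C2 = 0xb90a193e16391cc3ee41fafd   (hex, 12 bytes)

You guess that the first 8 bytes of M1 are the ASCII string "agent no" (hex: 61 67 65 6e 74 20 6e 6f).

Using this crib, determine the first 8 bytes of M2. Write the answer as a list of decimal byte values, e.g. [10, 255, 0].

First, C1 ⊕ C2 = (M1 ⊕ K) ⊕ (M2 ⊕ K) = M1 ⊕ M2, so the key drops out. Then M2 = (M1 ⊕ M2) ⊕ M1 over the first 8 bytes.
byte 0: (89 xor b9) xor 61 = 30 xor 61 = 51
byte 1: (1a xor 0a) xor 67 = 10 xor 67 = 77
byte 2: (93 xor 19) xor 65 = 8a xor 65 = ef
byte 3: (91 xor 3e) xor 6e = af xor 6e = c1
byte 4: (02 xor 16) xor 74 = 14 xor 74 = 60
byte 5: (8b xor 39) xor 20 = b2 xor 20 = 92
byte 6: (84 xor 1c) xor 6e = 98 xor 6e = f6
byte 7: (1a xor c3) xor 6f = d9 xor 6f = b6

[81, 119, 239, 193, 96, 146, 246, 182]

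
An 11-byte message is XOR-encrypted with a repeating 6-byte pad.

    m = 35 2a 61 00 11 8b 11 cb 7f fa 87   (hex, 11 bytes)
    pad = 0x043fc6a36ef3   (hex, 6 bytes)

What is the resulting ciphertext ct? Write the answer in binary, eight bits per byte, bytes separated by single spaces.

The 6-byte key repeats, so the effective keystream is 04 3f c6 a3 6e f3 04 3f c6 a3 6e.
byte 0: 35 XOR 04 = 31
byte 1: 2a XOR 3f = 15
byte 2: 61 XOR c6 = a7
byte 3: 00 XOR a3 = a3
byte 4: 11 XOR 6e = 7f
byte 5: 8b XOR f3 = 78
byte 6: 11 XOR 04 = 15
byte 7: cb XOR 3f = f4
byte 8: 7f XOR c6 = b9
byte 9: fa XOR a3 = 59
byte 10: 87 XOR 6e = e9

00110001 00010101 10100111 10100011 01111111 01111000 00010101 11110100 10111001 01011001 11101001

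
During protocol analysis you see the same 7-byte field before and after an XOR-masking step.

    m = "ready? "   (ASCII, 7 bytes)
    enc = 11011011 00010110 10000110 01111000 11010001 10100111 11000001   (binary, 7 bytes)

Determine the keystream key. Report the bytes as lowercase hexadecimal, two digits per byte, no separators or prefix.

Since enc = m ⊕ key, XORing both sides with m gives key = m ⊕ enc.
byte 0: 72 XOR db = a9
byte 1: 65 XOR 16 = 73
byte 2: 61 XOR 86 = e7
byte 3: 64 XOR 78 = 1c
byte 4: 79 XOR d1 = a8
byte 5: 3f XOR a7 = 98
byte 6: 20 XOR c1 = e1

a973e71ca898e1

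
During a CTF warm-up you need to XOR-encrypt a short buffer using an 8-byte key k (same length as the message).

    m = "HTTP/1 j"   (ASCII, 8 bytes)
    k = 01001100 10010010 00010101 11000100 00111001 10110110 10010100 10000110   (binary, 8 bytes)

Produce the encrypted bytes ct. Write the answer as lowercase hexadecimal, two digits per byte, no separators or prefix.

04c641941687b4ec

byte 0: 01001000 XOR 01001100 = 00000100
byte 1: 01010100 XOR 10010010 = 11000110
byte 2: 01010100 XOR 00010101 = 01000001
byte 3: 01010000 XOR 11000100 = 10010100
byte 4: 00101111 XOR 00111001 = 00010110
byte 5: 00110001 XOR 10110110 = 10000111
byte 6: 00100000 XOR 10010100 = 10110100
byte 7: 01101010 XOR 10000110 = 11101100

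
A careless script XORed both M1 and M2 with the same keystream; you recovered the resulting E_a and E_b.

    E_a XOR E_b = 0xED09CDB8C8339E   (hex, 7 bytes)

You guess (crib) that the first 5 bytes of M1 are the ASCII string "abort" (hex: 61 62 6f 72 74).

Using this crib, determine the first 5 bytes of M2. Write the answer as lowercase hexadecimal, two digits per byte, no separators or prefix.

Since E_a ⊕ E_b = M1 ⊕ M2, XORing with the guessed M1 bytes yields the corresponding M2 bytes: M2 = (E_a ⊕ E_b) ⊕ M1.
11101101 ^ 01100001 = 10001100
00001001 ^ 01100010 = 01101011
11001101 ^ 01101111 = 10100010
10111000 ^ 01110010 = 11001010
11001000 ^ 01110100 = 10111100

8c6ba2cabc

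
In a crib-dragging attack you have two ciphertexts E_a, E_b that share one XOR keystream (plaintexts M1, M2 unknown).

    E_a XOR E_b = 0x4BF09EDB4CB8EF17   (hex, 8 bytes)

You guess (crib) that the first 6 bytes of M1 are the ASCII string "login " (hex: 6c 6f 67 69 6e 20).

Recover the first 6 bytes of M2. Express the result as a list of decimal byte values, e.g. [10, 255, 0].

Since E_a ⊕ E_b = M1 ⊕ M2, XORing with the guessed M1 bytes yields the corresponding M2 bytes: M2 = (E_a ⊕ E_b) ⊕ M1.
4b ^ 6c = 27
f0 ^ 6f = 9f
9e ^ 67 = f9
db ^ 69 = b2
4c ^ 6e = 22
b8 ^ 20 = 98

[39, 159, 249, 178, 34, 152]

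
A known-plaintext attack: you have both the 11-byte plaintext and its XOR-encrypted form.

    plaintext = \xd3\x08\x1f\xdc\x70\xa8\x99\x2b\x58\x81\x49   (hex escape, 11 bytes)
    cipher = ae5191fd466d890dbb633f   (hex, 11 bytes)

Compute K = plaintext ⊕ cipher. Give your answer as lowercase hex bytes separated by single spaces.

Since cipher = plaintext ⊕ K, XORing both sides with plaintext gives K = plaintext ⊕ cipher.
byte 0: 211 xor 174 = 125
byte 1:   8 xor  81 =  89
byte 2:  31 xor 145 = 142
byte 3: 220 xor 253 =  33
byte 4: 112 xor  70 =  54
byte 5: 168 xor 109 = 197
byte 6: 153 xor 137 =  16
byte 7:  43 xor  13 =  38
byte 8:  88 xor 187 = 227
byte 9: 129 xor  99 = 226
byte 10:  73 xor  63 = 118

7d 59 8e 21 36 c5 10 26 e3 e2 76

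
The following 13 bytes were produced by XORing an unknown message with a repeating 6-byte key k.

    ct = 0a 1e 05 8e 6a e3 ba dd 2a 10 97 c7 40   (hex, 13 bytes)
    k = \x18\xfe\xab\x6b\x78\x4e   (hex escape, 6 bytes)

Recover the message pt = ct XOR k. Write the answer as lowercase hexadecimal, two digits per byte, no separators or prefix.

The 6-byte key repeats, so the effective keystream is 18 fe ab 6b 78 4e 18 fe ab 6b 78 4e 18.
byte 0: 0a ⊕ 18 = 12
byte 1: 1e ⊕ fe = e0
byte 2: 05 ⊕ ab = ae
byte 3: 8e ⊕ 6b = e5
byte 4: 6a ⊕ 78 = 12
byte 5: e3 ⊕ 4e = ad
byte 6: ba ⊕ 18 = a2
byte 7: dd ⊕ fe = 23
byte 8: 2a ⊕ ab = 81
byte 9: 10 ⊕ 6b = 7b
byte 10: 97 ⊕ 78 = ef
byte 11: c7 ⊕ 4e = 89
byte 12: 40 ⊕ 18 = 58

12e0aee512ada223817bef8958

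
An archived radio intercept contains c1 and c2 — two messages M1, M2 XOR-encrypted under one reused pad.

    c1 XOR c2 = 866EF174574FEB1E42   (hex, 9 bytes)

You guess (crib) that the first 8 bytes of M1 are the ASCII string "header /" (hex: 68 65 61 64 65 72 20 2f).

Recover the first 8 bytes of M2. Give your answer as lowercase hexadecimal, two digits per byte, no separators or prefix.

Since c1 ⊕ c2 = M1 ⊕ M2, XORing with the guessed M1 bytes yields the corresponding M2 bytes: M2 = (c1 ⊕ c2) ⊕ M1.
86 XOR 68 = ee
6e XOR 65 = 0b
f1 XOR 61 = 90
74 XOR 64 = 10
57 XOR 65 = 32
4f XOR 72 = 3d
eb XOR 20 = cb
1e XOR 2f = 31

ee0b9010323dcb31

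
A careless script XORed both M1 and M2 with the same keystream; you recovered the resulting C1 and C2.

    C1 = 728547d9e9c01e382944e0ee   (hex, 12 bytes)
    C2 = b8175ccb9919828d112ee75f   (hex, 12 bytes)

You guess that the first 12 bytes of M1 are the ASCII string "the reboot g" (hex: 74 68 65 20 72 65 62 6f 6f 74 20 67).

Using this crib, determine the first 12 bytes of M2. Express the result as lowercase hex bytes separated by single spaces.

be fa 7e 32 02 bc fe da 57 1e 27 d6

First, C1 ⊕ C2 = (M1 ⊕ K) ⊕ (M2 ⊕ K) = M1 ⊕ M2, so the key drops out. Then M2 = (M1 ⊕ M2) ⊕ M1 over the first 12 bytes.
byte 0: (72 ⊕ b8) ⊕ 74 = ca ⊕ 74 = be
byte 1: (85 ⊕ 17) ⊕ 68 = 92 ⊕ 68 = fa
byte 2: (47 ⊕ 5c) ⊕ 65 = 1b ⊕ 65 = 7e
byte 3: (d9 ⊕ cb) ⊕ 20 = 12 ⊕ 20 = 32
byte 4: (e9 ⊕ 99) ⊕ 72 = 70 ⊕ 72 = 02
byte 5: (c0 ⊕ 19) ⊕ 65 = d9 ⊕ 65 = bc
byte 6: (1e ⊕ 82) ⊕ 62 = 9c ⊕ 62 = fe
byte 7: (38 ⊕ 8d) ⊕ 6f = b5 ⊕ 6f = da
byte 8: (29 ⊕ 11) ⊕ 6f = 38 ⊕ 6f = 57
byte 9: (44 ⊕ 2e) ⊕ 74 = 6a ⊕ 74 = 1e
byte 10: (e0 ⊕ e7) ⊕ 20 = 07 ⊕ 20 = 27
byte 11: (ee ⊕ 5f) ⊕ 67 = b1 ⊕ 67 = d6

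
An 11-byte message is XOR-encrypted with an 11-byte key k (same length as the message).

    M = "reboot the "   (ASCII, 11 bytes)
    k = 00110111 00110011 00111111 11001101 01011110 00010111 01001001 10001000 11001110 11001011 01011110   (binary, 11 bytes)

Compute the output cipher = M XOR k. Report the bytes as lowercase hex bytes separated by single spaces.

45 56 5d a2 31 63 69 fc a6 ae 7e

XOR is its own inverse, so applying the key byte-wise gives the result directly.
72 XOR 37 = 45
65 XOR 33 = 56
62 XOR 3f = 5d
6f XOR cd = a2
6f XOR 5e = 31
74 XOR 17 = 63
20 XOR 49 = 69
74 XOR 88 = fc
68 XOR ce = a6
65 XOR cb = ae
20 XOR 5e = 7e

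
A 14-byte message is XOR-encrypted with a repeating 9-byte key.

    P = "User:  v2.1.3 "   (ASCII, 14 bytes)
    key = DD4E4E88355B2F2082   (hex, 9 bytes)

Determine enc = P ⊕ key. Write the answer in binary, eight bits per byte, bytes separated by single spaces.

The 9-byte key repeats, so the effective keystream is dd 4e 4e 88 35 5b 2f 20 82 dd 4e 4e 88 35.
byte 0: 01010101 ^ 11011101 = 10001000
byte 1: 01110011 ^ 01001110 = 00111101
byte 2: 01100101 ^ 01001110 = 00101011
byte 3: 01110010 ^ 10001000 = 11111010
byte 4: 00111010 ^ 00110101 = 00001111
byte 5: 00100000 ^ 01011011 = 01111011
byte 6: 00100000 ^ 00101111 = 00001111
byte 7: 01110110 ^ 00100000 = 01010110
byte 8: 00110010 ^ 10000010 = 10110000
byte 9: 00101110 ^ 11011101 = 11110011
byte 10: 00110001 ^ 01001110 = 01111111
byte 11: 00101110 ^ 01001110 = 01100000
byte 12: 00110011 ^ 10001000 = 10111011
byte 13: 00100000 ^ 00110101 = 00010101

10001000 00111101 00101011 11111010 00001111 01111011 00001111 01010110 10110000 11110011 01111111 01100000 10111011 00010101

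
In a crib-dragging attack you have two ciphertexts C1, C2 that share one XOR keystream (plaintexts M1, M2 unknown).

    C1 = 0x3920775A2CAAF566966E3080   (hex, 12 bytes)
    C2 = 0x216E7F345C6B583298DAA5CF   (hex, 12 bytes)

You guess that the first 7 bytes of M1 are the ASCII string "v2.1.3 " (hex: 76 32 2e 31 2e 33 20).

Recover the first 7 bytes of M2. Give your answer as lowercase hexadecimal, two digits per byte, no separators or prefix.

First, C1 ⊕ C2 = (M1 ⊕ K) ⊕ (M2 ⊕ K) = M1 ⊕ M2, so the key drops out. Then M2 = (M1 ⊕ M2) ⊕ M1 over the first 7 bytes.
byte 0: (39 xor 21) xor 76 = 18 xor 76 = 6e
byte 1: (20 xor 6e) xor 32 = 4e xor 32 = 7c
byte 2: (77 xor 7f) xor 2e = 08 xor 2e = 26
byte 3: (5a xor 34) xor 31 = 6e xor 31 = 5f
byte 4: (2c xor 5c) xor 2e = 70 xor 2e = 5e
byte 5: (aa xor 6b) xor 33 = c1 xor 33 = f2
byte 6: (f5 xor 58) xor 20 = ad xor 20 = 8d

6e7c265f5ef28d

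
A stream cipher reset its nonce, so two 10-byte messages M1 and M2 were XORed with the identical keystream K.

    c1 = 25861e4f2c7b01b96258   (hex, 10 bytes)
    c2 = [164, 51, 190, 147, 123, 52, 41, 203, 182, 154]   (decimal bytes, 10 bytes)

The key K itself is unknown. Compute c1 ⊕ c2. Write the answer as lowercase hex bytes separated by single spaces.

81 b5 a0 dc 57 4f 28 72 d4 c2

c1 ⊕ c2 = (M1 ⊕ K) ⊕ (M2 ⊕ K) = M1 ⊕ M2 — the shared key cancels under XOR.
byte 0: 25 ⊕ a4 = 81
byte 1: 86 ⊕ 33 = b5
byte 2: 1e ⊕ be = a0
byte 3: 4f ⊕ 93 = dc
byte 4: 2c ⊕ 7b = 57
byte 5: 7b ⊕ 34 = 4f
byte 6: 01 ⊕ 29 = 28
byte 7: b9 ⊕ cb = 72
byte 8: 62 ⊕ b6 = d4
byte 9: 58 ⊕ 9a = c2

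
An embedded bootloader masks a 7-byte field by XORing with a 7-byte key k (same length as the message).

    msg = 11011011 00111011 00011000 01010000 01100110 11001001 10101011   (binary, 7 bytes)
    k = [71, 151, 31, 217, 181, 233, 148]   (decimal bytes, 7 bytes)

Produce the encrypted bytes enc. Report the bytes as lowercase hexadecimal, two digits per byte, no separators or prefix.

9cac0789d3203f

XOR is its own inverse, so applying the key byte-wise gives the result directly.
219 ⊕  71 = 156
 59 ⊕ 151 = 172
 24 ⊕  31 =   7
 80 ⊕ 217 = 137
102 ⊕ 181 = 211
201 ⊕ 233 =  32
171 ⊕ 148 =  63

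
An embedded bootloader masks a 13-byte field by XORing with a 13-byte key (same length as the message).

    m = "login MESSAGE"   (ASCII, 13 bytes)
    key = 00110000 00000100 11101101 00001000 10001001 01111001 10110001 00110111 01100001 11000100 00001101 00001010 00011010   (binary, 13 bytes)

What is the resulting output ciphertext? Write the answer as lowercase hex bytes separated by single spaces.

XOR is its own inverse, so applying the key byte-wise gives the result directly.
byte 0: 6c xor 30 = 5c
byte 1: 6f xor 04 = 6b
byte 2: 67 xor ed = 8a
byte 3: 69 xor 08 = 61
byte 4: 6e xor 89 = e7
byte 5: 20 xor 79 = 59
byte 6: 4d xor b1 = fc
byte 7: 45 xor 37 = 72
byte 8: 53 xor 61 = 32
byte 9: 53 xor c4 = 97
byte 10: 41 xor 0d = 4c
byte 11: 47 xor 0a = 4d
byte 12: 45 xor 1a = 5f

5c 6b 8a 61 e7 59 fc 72 32 97 4c 4d 5f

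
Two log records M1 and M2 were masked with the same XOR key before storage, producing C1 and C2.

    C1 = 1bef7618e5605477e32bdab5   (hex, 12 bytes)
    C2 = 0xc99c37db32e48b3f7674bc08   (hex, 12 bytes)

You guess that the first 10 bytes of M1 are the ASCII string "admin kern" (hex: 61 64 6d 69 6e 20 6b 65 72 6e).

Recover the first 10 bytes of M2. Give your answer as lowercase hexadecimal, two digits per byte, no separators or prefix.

b3172caab9a4b42de731

First, C1 ⊕ C2 = (M1 ⊕ K) ⊕ (M2 ⊕ K) = M1 ⊕ M2, so the key drops out. Then M2 = (M1 ⊕ M2) ⊕ M1 over the first 10 bytes.
byte 0: (1b xor c9) xor 61 = d2 xor 61 = b3
byte 1: (ef xor 9c) xor 64 = 73 xor 64 = 17
byte 2: (76 xor 37) xor 6d = 41 xor 6d = 2c
byte 3: (18 xor db) xor 69 = c3 xor 69 = aa
byte 4: (e5 xor 32) xor 6e = d7 xor 6e = b9
byte 5: (60 xor e4) xor 20 = 84 xor 20 = a4
byte 6: (54 xor 8b) xor 6b = df xor 6b = b4
byte 7: (77 xor 3f) xor 65 = 48 xor 65 = 2d
byte 8: (e3 xor 76) xor 72 = 95 xor 72 = e7
byte 9: (2b xor 74) xor 6e = 5f xor 6e = 31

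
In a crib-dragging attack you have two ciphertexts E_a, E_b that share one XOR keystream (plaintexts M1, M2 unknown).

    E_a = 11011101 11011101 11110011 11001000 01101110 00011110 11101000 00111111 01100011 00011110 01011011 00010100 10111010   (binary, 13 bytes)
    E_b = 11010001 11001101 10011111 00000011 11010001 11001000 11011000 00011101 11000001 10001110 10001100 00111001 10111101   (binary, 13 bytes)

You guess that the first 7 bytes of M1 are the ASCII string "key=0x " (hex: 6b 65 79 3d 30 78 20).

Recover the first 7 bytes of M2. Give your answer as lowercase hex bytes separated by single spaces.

First, E_a ⊕ E_b = (M1 ⊕ K) ⊕ (M2 ⊕ K) = M1 ⊕ M2, so the key drops out. Then M2 = (M1 ⊕ M2) ⊕ M1 over the first 7 bytes.
byte 0: (dd XOR d1) XOR 6b = 0c XOR 6b = 67
byte 1: (dd XOR cd) XOR 65 = 10 XOR 65 = 75
byte 2: (f3 XOR 9f) XOR 79 = 6c XOR 79 = 15
byte 3: (c8 XOR 03) XOR 3d = cb XOR 3d = f6
byte 4: (6e XOR d1) XOR 30 = bf XOR 30 = 8f
byte 5: (1e XOR c8) XOR 78 = d6 XOR 78 = ae
byte 6: (e8 XOR d8) XOR 20 = 30 XOR 20 = 10

67 75 15 f6 8f ae 10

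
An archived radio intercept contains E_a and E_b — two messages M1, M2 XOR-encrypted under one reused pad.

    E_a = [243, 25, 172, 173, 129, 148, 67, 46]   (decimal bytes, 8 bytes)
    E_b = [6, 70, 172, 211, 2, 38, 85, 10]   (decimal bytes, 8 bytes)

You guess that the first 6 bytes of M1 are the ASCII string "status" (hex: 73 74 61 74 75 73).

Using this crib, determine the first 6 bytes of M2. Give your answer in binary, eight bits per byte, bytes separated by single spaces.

First, E_a ⊕ E_b = (M1 ⊕ K) ⊕ (M2 ⊕ K) = M1 ⊕ M2, so the key drops out. Then M2 = (M1 ⊕ M2) ⊕ M1 over the first 6 bytes.
byte 0: (f3 ⊕ 06) ⊕ 73 = f5 ⊕ 73 = 86
byte 1: (19 ⊕ 46) ⊕ 74 = 5f ⊕ 74 = 2b
byte 2: (ac ⊕ ac) ⊕ 61 = 00 ⊕ 61 = 61
byte 3: (ad ⊕ d3) ⊕ 74 = 7e ⊕ 74 = 0a
byte 4: (81 ⊕ 02) ⊕ 75 = 83 ⊕ 75 = f6
byte 5: (94 ⊕ 26) ⊕ 73 = b2 ⊕ 73 = c1

10000110 00101011 01100001 00001010 11110110 11000001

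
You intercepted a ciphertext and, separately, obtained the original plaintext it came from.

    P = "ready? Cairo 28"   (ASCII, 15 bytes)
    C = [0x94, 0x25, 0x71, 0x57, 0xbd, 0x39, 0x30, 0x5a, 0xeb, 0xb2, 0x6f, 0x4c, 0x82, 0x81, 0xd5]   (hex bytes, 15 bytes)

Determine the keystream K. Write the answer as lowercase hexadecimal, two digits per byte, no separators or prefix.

e6401033c40610198adb1d23a2b3ed

Since C = P ⊕ K, XORing both sides with P gives K = P ⊕ C.
byte 0: 01110010 ⊕ 10010100 = 11100110
byte 1: 01100101 ⊕ 00100101 = 01000000
byte 2: 01100001 ⊕ 01110001 = 00010000
byte 3: 01100100 ⊕ 01010111 = 00110011
byte 4: 01111001 ⊕ 10111101 = 11000100
byte 5: 00111111 ⊕ 00111001 = 00000110
byte 6: 00100000 ⊕ 00110000 = 00010000
byte 7: 01000011 ⊕ 01011010 = 00011001
byte 8: 01100001 ⊕ 11101011 = 10001010
byte 9: 01101001 ⊕ 10110010 = 11011011
byte 10: 01110010 ⊕ 01101111 = 00011101
byte 11: 01101111 ⊕ 01001100 = 00100011
byte 12: 00100000 ⊕ 10000010 = 10100010
byte 13: 00110010 ⊕ 10000001 = 10110011
byte 14: 00111000 ⊕ 11010101 = 11101101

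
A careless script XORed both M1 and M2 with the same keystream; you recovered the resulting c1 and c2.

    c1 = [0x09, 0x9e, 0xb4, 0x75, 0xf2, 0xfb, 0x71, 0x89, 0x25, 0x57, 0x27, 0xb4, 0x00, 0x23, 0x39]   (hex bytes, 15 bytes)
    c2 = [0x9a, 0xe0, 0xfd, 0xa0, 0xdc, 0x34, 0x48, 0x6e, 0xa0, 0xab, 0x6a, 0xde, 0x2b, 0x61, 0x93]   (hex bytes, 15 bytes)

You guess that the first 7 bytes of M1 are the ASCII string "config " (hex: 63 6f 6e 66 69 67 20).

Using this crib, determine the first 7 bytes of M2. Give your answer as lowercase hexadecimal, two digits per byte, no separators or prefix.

First, c1 ⊕ c2 = (M1 ⊕ K) ⊕ (M2 ⊕ K) = M1 ⊕ M2, so the key drops out. Then M2 = (M1 ⊕ M2) ⊕ M1 over the first 7 bytes.
byte 0: (09 ^ 9a) ^ 63 = 93 ^ 63 = f0
byte 1: (9e ^ e0) ^ 6f = 7e ^ 6f = 11
byte 2: (b4 ^ fd) ^ 6e = 49 ^ 6e = 27
byte 3: (75 ^ a0) ^ 66 = d5 ^ 66 = b3
byte 4: (f2 ^ dc) ^ 69 = 2e ^ 69 = 47
byte 5: (fb ^ 34) ^ 67 = cf ^ 67 = a8
byte 6: (71 ^ 48) ^ 20 = 39 ^ 20 = 19

f01127b347a819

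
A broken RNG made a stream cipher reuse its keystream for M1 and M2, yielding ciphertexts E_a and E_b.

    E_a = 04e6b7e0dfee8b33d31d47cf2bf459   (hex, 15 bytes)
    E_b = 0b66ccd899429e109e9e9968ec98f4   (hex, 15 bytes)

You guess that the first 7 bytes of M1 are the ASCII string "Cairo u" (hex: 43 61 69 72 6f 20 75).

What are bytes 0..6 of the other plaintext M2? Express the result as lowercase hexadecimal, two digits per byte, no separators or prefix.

First, E_a ⊕ E_b = (M1 ⊕ K) ⊕ (M2 ⊕ K) = M1 ⊕ M2, so the key drops out. Then M2 = (M1 ⊕ M2) ⊕ M1 over the first 7 bytes.
byte 0: (04 XOR 0b) XOR 43 = 0f XOR 43 = 4c
byte 1: (e6 XOR 66) XOR 61 = 80 XOR 61 = e1
byte 2: (b7 XOR cc) XOR 69 = 7b XOR 69 = 12
byte 3: (e0 XOR d8) XOR 72 = 38 XOR 72 = 4a
byte 4: (df XOR 99) XOR 6f = 46 XOR 6f = 29
byte 5: (ee XOR 42) XOR 20 = ac XOR 20 = 8c
byte 6: (8b XOR 9e) XOR 75 = 15 XOR 75 = 60

4ce1124a298c60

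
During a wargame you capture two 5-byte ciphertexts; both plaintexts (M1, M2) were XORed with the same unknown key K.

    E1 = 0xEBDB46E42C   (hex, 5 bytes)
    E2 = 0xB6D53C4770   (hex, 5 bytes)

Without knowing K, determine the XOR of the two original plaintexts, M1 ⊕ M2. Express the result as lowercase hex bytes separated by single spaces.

E1 ⊕ E2 = (M1 ⊕ K) ⊕ (M2 ⊕ K) = M1 ⊕ M2 — the shared key cancels under XOR.
byte 0: eb ^ b6 = 5d
byte 1: db ^ d5 = 0e
byte 2: 46 ^ 3c = 7a
byte 3: e4 ^ 47 = a3
byte 4: 2c ^ 70 = 5c

5d 0e 7a a3 5c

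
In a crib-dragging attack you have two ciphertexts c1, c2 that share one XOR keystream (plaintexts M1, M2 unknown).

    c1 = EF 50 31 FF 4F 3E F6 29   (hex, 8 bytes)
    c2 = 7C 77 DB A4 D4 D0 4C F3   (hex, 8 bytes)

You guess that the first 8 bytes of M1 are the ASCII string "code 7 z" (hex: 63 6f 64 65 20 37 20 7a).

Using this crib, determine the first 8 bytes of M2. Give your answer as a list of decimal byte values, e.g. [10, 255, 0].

First, c1 ⊕ c2 = (M1 ⊕ K) ⊕ (M2 ⊕ K) = M1 ⊕ M2, so the key drops out. Then M2 = (M1 ⊕ M2) ⊕ M1 over the first 8 bytes.
byte 0: (ef XOR 7c) XOR 63 = 93 XOR 63 = f0
byte 1: (50 XOR 77) XOR 6f = 27 XOR 6f = 48
byte 2: (31 XOR db) XOR 64 = ea XOR 64 = 8e
byte 3: (ff XOR a4) XOR 65 = 5b XOR 65 = 3e
byte 4: (4f XOR d4) XOR 20 = 9b XOR 20 = bb
byte 5: (3e XOR d0) XOR 37 = ee XOR 37 = d9
byte 6: (f6 XOR 4c) XOR 20 = ba XOR 20 = 9a
byte 7: (29 XOR f3) XOR 7a = da XOR 7a = a0

[240, 72, 142, 62, 187, 217, 154, 160]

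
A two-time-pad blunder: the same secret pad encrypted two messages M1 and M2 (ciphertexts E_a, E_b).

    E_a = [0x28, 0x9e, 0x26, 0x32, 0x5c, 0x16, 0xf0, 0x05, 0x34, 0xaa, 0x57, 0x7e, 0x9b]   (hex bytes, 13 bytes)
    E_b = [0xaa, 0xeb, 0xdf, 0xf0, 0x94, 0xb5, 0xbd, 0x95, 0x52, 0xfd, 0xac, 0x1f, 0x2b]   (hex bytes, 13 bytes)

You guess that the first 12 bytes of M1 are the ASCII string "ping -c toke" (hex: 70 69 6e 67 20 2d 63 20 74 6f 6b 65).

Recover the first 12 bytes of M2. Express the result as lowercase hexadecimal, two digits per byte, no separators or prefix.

First, E_a ⊕ E_b = (M1 ⊕ K) ⊕ (M2 ⊕ K) = M1 ⊕ M2, so the key drops out. Then M2 = (M1 ⊕ M2) ⊕ M1 over the first 12 bytes.
byte 0: (28 ^ aa) ^ 70 = 82 ^ 70 = f2
byte 1: (9e ^ eb) ^ 69 = 75 ^ 69 = 1c
byte 2: (26 ^ df) ^ 6e = f9 ^ 6e = 97
byte 3: (32 ^ f0) ^ 67 = c2 ^ 67 = a5
byte 4: (5c ^ 94) ^ 20 = c8 ^ 20 = e8
byte 5: (16 ^ b5) ^ 2d = a3 ^ 2d = 8e
byte 6: (f0 ^ bd) ^ 63 = 4d ^ 63 = 2e
byte 7: (05 ^ 95) ^ 20 = 90 ^ 20 = b0
byte 8: (34 ^ 52) ^ 74 = 66 ^ 74 = 12
byte 9: (aa ^ fd) ^ 6f = 57 ^ 6f = 38
byte 10: (57 ^ ac) ^ 6b = fb ^ 6b = 90
byte 11: (7e ^ 1f) ^ 65 = 61 ^ 65 = 04

f21c97a5e88e2eb012389004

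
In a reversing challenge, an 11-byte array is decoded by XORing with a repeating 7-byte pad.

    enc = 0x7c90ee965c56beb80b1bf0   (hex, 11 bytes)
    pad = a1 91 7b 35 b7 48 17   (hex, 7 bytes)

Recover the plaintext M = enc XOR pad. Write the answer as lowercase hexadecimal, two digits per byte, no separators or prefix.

The 7-byte key repeats, so the effective keystream is a1 91 7b 35 b7 48 17 a1 91 7b 35.
byte 0: 124 ^ 161 = 221
byte 1: 144 ^ 145 =   1
byte 2: 238 ^ 123 = 149
byte 3: 150 ^  53 = 163
byte 4:  92 ^ 183 = 235
byte 5:  86 ^  72 =  30
byte 6: 190 ^  23 = 169
byte 7: 184 ^ 161 =  25
byte 8:  11 ^ 145 = 154
byte 9:  27 ^ 123 =  96
byte 10: 240 ^  53 = 197

dd0195a3eb1ea9199a60c5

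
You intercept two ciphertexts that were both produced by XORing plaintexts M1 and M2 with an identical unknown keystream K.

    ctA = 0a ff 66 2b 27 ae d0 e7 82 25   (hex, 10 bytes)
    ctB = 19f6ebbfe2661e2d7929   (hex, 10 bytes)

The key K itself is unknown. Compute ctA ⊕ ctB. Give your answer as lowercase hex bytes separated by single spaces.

13 09 8d 94 c5 c8 ce ca fb 0c

ctA ⊕ ctB = (M1 ⊕ K) ⊕ (M2 ⊕ K) = M1 ⊕ M2 — the shared key cancels under XOR.
byte 0: 0a XOR 19 = 13
byte 1: ff XOR f6 = 09
byte 2: 66 XOR eb = 8d
byte 3: 2b XOR bf = 94
byte 4: 27 XOR e2 = c5
byte 5: ae XOR 66 = c8
byte 6: d0 XOR 1e = ce
byte 7: e7 XOR 2d = ca
byte 8: 82 XOR 79 = fb
byte 9: 25 XOR 29 = 0c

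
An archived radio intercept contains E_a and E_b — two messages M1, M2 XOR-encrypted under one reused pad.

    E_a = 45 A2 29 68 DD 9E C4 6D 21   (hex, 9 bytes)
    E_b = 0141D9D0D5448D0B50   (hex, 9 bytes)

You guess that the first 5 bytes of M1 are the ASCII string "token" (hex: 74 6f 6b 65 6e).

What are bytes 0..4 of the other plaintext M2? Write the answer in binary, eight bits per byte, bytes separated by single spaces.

First, E_a ⊕ E_b = (M1 ⊕ K) ⊕ (M2 ⊕ K) = M1 ⊕ M2, so the key drops out. Then M2 = (M1 ⊕ M2) ⊕ M1 over the first 5 bytes.
byte 0: (45 ^ 01) ^ 74 = 44 ^ 74 = 30
byte 1: (a2 ^ 41) ^ 6f = e3 ^ 6f = 8c
byte 2: (29 ^ d9) ^ 6b = f0 ^ 6b = 9b
byte 3: (68 ^ d0) ^ 65 = b8 ^ 65 = dd
byte 4: (dd ^ d5) ^ 6e = 08 ^ 6e = 66

00110000 10001100 10011011 11011101 01100110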